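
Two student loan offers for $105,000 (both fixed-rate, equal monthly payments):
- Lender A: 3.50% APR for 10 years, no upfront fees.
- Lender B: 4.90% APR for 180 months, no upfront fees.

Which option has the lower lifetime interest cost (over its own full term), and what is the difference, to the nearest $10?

Lender A by $23,880

Lender A: at 3.50% the monthly rate is 0.0029167, so the payment is 105,000 × 0.0029167 / (1 − 1.0029167^−120) = $1,038.30.
Total interest on Lender A = 120 × $1,038.30 − $105,000 = $19,596.00.
Lender B: at 4.90% the monthly rate is 0.0040833, so the payment is 105,000 × 0.0040833 / (1 − 1.0040833^−180) = $824.87.
Total interest on Lender B = 180 × $824.87 − $105,000 = $43,476.60.
Lender A is lower by $23,880.60.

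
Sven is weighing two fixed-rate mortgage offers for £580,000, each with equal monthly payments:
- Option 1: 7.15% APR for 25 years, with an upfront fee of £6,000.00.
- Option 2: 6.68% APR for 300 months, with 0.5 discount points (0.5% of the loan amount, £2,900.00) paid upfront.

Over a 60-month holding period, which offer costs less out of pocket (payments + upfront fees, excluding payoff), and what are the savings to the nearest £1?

Option 1: monthly rate = 7.15%/12 = 0.0059583; payment = 580,000 × 0.0059583 / (1 − (1+0.0059583)^−300) = £4,154.99.
Option 2: at 6.68% the monthly rate is 0.0055667, so the payment is 580,000 × 0.0055667 / (1 − 1.0055667^−300) = £3,981.69.
Over 60 months: Option 1 costs 60 × £4,154.99 + £6,000.00 = £255,299.40; Option 2 costs 60 × £3,981.69 + £2,900.00 = £241,801.40.
Option 2 is cheaper by £255,299.40 − £241,801.40 = £13,498.00.

Option 2 by £13,498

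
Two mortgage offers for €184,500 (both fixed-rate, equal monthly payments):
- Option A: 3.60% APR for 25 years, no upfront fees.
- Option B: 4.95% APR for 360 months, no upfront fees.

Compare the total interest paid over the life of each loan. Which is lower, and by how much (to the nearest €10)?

Option A: at 3.60% the monthly rate is 0.0030000, so the payment is 184,500 × 0.0030000 / (1 − 1.0030000^−300) = €933.58.
Total interest on Option A = 300 × €933.58 − €184,500 = €95,574.00.
Option B: at 4.95% the monthly rate is 0.0041250, so the payment is 184,500 × 0.0041250 / (1 − 1.0041250^−360) = €984.81.
Total interest on Option B = 360 × €984.81 − €184,500 = €170,031.60.
Option A is lower by €74,457.60.

Option A by €74,460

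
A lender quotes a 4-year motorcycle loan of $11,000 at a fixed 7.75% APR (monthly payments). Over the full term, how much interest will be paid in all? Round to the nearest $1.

$1,828

Monthly rate = 7.75%/12 = 0.0064583; payment = 11,000 × 0.0064583 / (1 − (1+0.0064583)^−48) = $267.25.
Total paid = 48 × $267.25 = $12,828.00; interest = $12,828.00 − $11,000 = $1,828.00.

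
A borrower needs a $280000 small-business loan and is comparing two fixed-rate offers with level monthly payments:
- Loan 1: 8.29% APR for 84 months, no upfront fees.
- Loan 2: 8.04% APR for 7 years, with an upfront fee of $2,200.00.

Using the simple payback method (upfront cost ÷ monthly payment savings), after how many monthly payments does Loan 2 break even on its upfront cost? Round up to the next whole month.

63 months

Loan 1: monthly rate = 8.29%/12 = 0.0069083; payment = 280,000 × 0.0069083 / (1 − (1+0.0069083)^−84) = $4,404.70.
Loan 2: monthly rate = 8.04%/12 = 0.0067000; payment = 280,000 × 0.0067000 / (1 − (1+0.0067000)^−84) = $4,369.72.
Monthly savings = $4,404.70 − $4,369.72 = $34.98.
Break-even = $2,200.00 / $34.98 = 62.89 → 63 months.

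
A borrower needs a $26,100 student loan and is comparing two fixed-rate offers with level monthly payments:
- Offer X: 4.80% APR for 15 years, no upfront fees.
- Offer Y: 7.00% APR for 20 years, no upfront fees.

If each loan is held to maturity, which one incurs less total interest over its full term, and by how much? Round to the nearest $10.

Offer X by $11,900

Offer X: monthly rate = 4.8%/12 = 0.0040000; payment = 26,100 × 0.0040000 / (1 − (1+0.0040000)^−180) = $203.69.
Total interest on Offer X = 180 × $203.69 − $26,100 = $10,564.20.
Offer Y: at 7.00% the monthly rate is 0.0058333, so the payment is 26,100 × 0.0058333 / (1 − 1.0058333^−240) = $202.35.
Total interest on Offer Y = 240 × $202.35 − $26,100 = $22,464.00.
Offer X is lower by $11,899.80.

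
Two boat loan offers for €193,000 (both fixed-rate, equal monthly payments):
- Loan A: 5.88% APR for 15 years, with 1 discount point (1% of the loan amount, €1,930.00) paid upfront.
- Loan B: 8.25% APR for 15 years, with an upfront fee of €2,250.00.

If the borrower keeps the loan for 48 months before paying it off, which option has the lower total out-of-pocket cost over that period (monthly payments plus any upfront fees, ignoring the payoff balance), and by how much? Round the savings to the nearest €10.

Loan A: at 5.88% the monthly rate is 0.0049000, so the payment is 193,000 × 0.0049000 / (1 − 1.0049000^−180) = €1,616.16.
Loan B: monthly rate = 8.25%/12 = 0.0068750; payment = 193,000 × 0.0068750 / (1 − (1+0.0068750)^−180) = €1,872.37.
Over 48 months: Loan A costs 48 × €1,616.16 + €1,930.00 = €79,505.68; Loan B costs 48 × €1,872.37 + €2,250.00 = €92,123.76.
Loan A is cheaper by €92,123.76 − €79,505.68 = €12,618.08.

Loan A by €12,620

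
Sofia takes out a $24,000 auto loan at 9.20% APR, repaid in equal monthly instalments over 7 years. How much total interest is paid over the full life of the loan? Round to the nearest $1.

$8,641

Monthly rate = 9.2%/12 = 0.0076667; payment = 24,000 × 0.0076667 / (1 − (1+0.0076667)^−84) = $388.58.
Total paid = 84 × $388.58 = $32,640.72; interest = $32,640.72 − $24,000 = $8,640.72.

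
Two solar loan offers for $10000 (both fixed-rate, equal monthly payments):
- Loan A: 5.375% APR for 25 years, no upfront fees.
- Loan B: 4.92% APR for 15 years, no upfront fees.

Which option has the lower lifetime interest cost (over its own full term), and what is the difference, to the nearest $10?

Loan B by $4,040

Loan A: monthly rate = 5.375%/12 = 0.0044792; payment = 10,000 × 0.0044792 / (1 − (1+0.0044792)^−300) = $60.66.
Total interest on Loan A = 300 × $60.66 − $10,000 = $8,198.00.
Loan B: at 4.92% the monthly rate is 0.0041000, so the payment is 10,000 × 0.0041000 / (1 − 1.0041000^−180) = $78.66.
Total interest on Loan B = 180 × $78.66 − $10,000 = $4,158.80.
Loan B is lower by $4,039.20.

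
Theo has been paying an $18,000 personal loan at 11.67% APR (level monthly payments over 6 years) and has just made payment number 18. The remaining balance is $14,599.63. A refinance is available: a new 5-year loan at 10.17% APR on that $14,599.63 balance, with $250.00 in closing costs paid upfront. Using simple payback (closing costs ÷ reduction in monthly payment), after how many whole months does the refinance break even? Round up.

Current payment = 18,000 × 11.67%/12 / (1 − (1+0.0097250)^−72) = $348.82.
Refinanced payment = 14,599.63 × 0.0084750 / (1 − (1+0.0084750)^−60) = $311.42.
Monthly savings = $348.82 − $311.42 = $37.40.
Break-even = $250.00 / $37.40 = 6.68 → 7 months.

7 months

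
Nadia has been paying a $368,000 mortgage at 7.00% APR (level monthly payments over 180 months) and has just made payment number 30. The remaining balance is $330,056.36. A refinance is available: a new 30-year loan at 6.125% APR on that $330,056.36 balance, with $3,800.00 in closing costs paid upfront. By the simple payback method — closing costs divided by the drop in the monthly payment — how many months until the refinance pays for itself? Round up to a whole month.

Current payment = 368,000 × 7%/12 / (1 − (1+0.0058333)^−180) = $3,307.69.
Refinanced payment = 330,056.36 × 0.0051042 / (1 − (1+0.0051042)^−360) = $2,005.46.
Monthly savings = $3,307.69 − $2,005.46 = $1,302.23.
Break-even = $3,800.00 / $1,302.23 = 2.92 → 3 months.

3 months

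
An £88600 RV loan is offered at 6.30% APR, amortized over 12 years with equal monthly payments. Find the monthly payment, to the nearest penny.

£878.42

Monthly rate = 6.3%/12 = 0.0052500; payment = 88,600 × 0.0052500 / (1 − (1+0.0052500)^−144) = £878.42.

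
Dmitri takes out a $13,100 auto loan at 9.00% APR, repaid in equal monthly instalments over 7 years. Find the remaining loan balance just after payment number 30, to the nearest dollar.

$9,330

With monthly rate i = 9%/12 = 0.0075000, the balance after k of n payments is P · [(1+i)^n − (1+i)^k] / [(1+i)^n − 1].
(1+0.0075000)^84 = 1.87320196 and (1+0.0075000)^30 = 1.25127176, so the balance is 13,100 × (1.87320196 − 1.25127176) / (1.87320196 − 1) = $9,330.36.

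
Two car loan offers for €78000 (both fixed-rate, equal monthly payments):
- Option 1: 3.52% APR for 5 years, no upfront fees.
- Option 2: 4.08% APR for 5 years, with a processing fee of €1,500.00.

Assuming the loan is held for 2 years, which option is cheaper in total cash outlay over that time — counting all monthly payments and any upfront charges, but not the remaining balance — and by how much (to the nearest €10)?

Option 1 by €1,970

Option 1: monthly rate = 3.52%/12 = 0.0029333; payment = 78,000 × 0.0029333 / (1 − (1+0.0029333)^−60) = €1,419.65.
Option 2: at 4.08% the monthly rate is 0.0034000, so the payment is 78,000 × 0.0034000 / (1 − 1.0034000^−60) = €1,439.31.
Over 24 months: Option 1 costs 24 × €1,419.65 = €34,071.60; Option 2 costs 24 × €1,439.31 + €1,500.00 = €36,043.44.
Option 1 is cheaper by €36,043.44 − €34,071.60 = €1,971.84.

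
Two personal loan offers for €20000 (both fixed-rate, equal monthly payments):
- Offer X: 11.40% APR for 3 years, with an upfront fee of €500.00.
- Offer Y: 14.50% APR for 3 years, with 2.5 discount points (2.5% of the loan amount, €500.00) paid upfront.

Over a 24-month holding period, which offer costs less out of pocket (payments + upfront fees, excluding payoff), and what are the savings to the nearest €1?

Offer X: at 11.40% the monthly rate is 0.0095000, so the payment is 20,000 × 0.0095000 / (1 − 1.0095000^−36) = €658.57.
Offer Y: monthly rate = 14.5%/12 = 0.0120833; payment = 20,000 × 0.0120833 / (1 − (1+0.0120833)^−36) = €688.42.
Over 24 months: Offer X costs 24 × €658.57 + €500.00 = €16,305.68; Offer Y costs 24 × €688.42 + €500.00 = €17,022.08.
Offer X is cheaper by €17,022.08 − €16,305.68 = €716.40.

Offer X by €716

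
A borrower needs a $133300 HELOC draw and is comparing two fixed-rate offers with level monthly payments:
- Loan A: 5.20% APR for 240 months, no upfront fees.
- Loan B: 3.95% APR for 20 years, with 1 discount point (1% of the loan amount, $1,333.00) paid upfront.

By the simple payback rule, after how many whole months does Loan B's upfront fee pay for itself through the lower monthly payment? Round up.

15 months

Loan A: at 5.20% the monthly rate is 0.0043333, so the payment is 133,300 × 0.0043333 / (1 − 1.0043333^−240) = $894.52.
Loan B: at 3.95% the monthly rate is 0.0032917, so the payment is 133,300 × 0.0032917 / (1 − 1.0032917^−240) = $804.26.
Monthly savings = $894.52 − $804.26 = $90.26.
Break-even = $1,333.00 / $90.26 = 14.77 → 15 months.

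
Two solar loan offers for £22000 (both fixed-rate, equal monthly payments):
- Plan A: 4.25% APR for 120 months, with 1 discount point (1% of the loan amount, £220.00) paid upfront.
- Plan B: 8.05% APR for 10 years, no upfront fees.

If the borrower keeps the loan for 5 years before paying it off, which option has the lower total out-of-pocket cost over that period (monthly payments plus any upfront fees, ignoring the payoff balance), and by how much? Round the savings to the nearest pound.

Plan A: monthly rate = 4.25%/12 = 0.0035417; payment = 22,000 × 0.0035417 / (1 − (1+0.0035417)^−120) = £225.36.
Plan B: at 8.05% the monthly rate is 0.0067083, so the payment is 22,000 × 0.0067083 / (1 − 1.0067083^−120) = £267.50.
Over 60 months: Plan A costs 60 × £225.36 + £220.00 = £13,741.60; Plan B costs 60 × £267.50 = £16,050.00.
Plan A is cheaper by £16,050.00 − £13,741.60 = £2,308.40.

Plan A by £2,308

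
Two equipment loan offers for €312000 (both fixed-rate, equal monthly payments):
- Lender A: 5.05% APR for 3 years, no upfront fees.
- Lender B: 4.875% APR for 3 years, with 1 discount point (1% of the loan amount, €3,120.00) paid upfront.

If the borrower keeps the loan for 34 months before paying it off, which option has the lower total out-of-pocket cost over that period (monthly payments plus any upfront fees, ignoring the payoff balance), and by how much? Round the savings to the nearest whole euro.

Lender A: at 5.05% the monthly rate is 0.0042083, so the payment is 312,000 × 0.0042083 / (1 − 1.0042083^−36) = €9,357.93.
Lender B: monthly rate = 4.875%/12 = 0.0040625; payment = 312,000 × 0.0040625 / (1 − (1+0.0040625)^−36) = €9,333.42.
Over 34 months: Lender A costs 34 × €9,357.93 = €318,169.62; Lender B costs 34 × €9,333.42 + €3,120.00 = €320,456.28.
Lender A is cheaper by €320,456.28 − €318,169.62 = €2,286.66.

Lender A by €2,287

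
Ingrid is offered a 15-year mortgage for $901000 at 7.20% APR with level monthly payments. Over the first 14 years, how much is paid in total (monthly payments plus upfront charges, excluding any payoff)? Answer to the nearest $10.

$1,377,520

Monthly rate = 7.2%/12 = 0.0060000; payment = 901,000 × 0.0060000 / (1 − (1+0.0060000)^−180) = $8,199.52.
Total outlay = 168 × $8,199.52 = $1,377,519.36.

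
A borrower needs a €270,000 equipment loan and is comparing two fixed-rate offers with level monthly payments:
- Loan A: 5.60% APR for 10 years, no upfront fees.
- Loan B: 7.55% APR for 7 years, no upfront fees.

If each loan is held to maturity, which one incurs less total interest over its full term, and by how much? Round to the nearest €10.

Loan A: monthly rate = 5.6%/12 = 0.0046667; payment = 270,000 × 0.0046667 / (1 − (1+0.0046667)^−120) = €2,943.61.
Total interest on Loan A = 120 × €2,943.61 − €270,000 = €83,233.20.
Loan B: monthly rate = 7.55%/12 = 0.0062917; payment = 270,000 × 0.0062917 / (1 − (1+0.0062917)^−84) = €4,148.00.
Total interest on Loan B = 84 × €4,148.00 − €270,000 = €78,432.00.
Loan B is lower by €4,801.20.

Loan B by €4,800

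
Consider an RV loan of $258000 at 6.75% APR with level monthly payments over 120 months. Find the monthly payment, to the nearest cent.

$2,962.46

Monthly rate = 6.75%/12 = 0.0056250; payment = 258,000 × 0.0056250 / (1 − (1+0.0056250)^−120) = $2,962.46.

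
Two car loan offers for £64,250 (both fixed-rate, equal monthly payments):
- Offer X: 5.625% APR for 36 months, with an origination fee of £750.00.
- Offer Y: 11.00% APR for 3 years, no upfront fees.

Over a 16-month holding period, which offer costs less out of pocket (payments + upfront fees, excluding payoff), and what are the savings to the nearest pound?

Offer X: at 5.625% the monthly rate is 0.0046875, so the payment is 64,250 × 0.0046875 / (1 − 1.0046875^−36) = £1,943.71.
Offer Y: monthly rate = 11%/12 = 0.0091667; payment = 64,250 × 0.0091667 / (1 − (1+0.0091667)^−36) = £2,103.46.
Over 16 months: Offer X costs 16 × £1,943.71 + £750.00 = £31,849.36; Offer Y costs 16 × £2,103.46 = £33,655.36.
Offer X is cheaper by £33,655.36 − £31,849.36 = £1,806.00.

Offer X by £1,806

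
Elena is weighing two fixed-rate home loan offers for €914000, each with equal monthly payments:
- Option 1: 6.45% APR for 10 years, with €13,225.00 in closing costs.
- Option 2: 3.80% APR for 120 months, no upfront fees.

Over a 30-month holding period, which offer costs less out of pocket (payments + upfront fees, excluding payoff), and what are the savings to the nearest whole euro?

Option 1: monthly rate = 6.45%/12 = 0.0053750; payment = 914,000 × 0.0053750 / (1 − (1+0.0053750)^−120) = €10,355.05.
Option 2: monthly rate = 3.8%/12 = 0.0031667; payment = 914,000 × 0.0031667 / (1 − (1+0.0031667)^−120) = €9,167.18.
Over 30 months: Option 1 costs 30 × €10,355.05 + €13,225.00 = €323,876.50; Option 2 costs 30 × €9,167.18 = €275,015.40.
Option 2 is cheaper by €323,876.50 − €275,015.40 = €48,861.10.

Option 2 by €48,861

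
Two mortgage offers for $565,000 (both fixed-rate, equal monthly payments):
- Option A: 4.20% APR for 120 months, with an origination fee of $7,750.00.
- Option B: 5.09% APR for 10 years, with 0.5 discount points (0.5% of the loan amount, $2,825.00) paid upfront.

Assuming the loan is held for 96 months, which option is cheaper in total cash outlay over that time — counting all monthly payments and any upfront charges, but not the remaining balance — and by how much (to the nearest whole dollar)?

Option A by $18,439

Option A: monthly rate = 4.2%/12 = 0.0035000; payment = 565,000 × 0.0035000 / (1 − (1+0.0035000)^−120) = $5,774.21.
Option B: at 5.09% the monthly rate is 0.0042417, so the payment is 565,000 × 0.0042417 / (1 − 1.0042417^−120) = $6,017.59.
Over 96 months: Option A costs 96 × $5,774.21 + $7,750.00 = $562,074.16; Option B costs 96 × $6,017.59 + $2,825.00 = $580,513.64.
Option A is cheaper by $580,513.64 − $562,074.16 = $18,439.48.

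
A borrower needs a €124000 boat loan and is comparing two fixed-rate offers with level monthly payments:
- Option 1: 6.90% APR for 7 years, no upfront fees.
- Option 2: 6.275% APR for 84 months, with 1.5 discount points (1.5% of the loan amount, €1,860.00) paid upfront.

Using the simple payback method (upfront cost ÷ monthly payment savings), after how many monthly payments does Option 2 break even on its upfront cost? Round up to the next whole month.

50 months

Option 1: at 6.90% the monthly rate is 0.0057500, so the payment is 124,000 × 0.0057500 / (1 − 1.0057500^−84) = €1,865.44.
Option 2: monthly rate = 6.275%/12 = 0.0052292; payment = 124,000 × 0.0052292 / (1 − (1+0.0052292)^−84) = €1,827.85.
Monthly savings = €1,865.44 − €1,827.85 = €37.59.
Break-even = €1,860.00 / €37.59 = 49.48 → 50 months.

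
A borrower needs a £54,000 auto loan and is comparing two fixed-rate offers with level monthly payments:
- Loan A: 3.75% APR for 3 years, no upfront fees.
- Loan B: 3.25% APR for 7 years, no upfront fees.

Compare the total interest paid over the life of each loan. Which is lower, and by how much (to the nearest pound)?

Loan A by £3,269

Loan A: at 3.75% the monthly rate is 0.0031250, so the payment is 54,000 × 0.0031250 / (1 − 1.0031250^−36) = £1,588.30.
Total interest on Loan A = 36 × £1,588.30 − £54,000 = £3,178.80.
Loan B: monthly rate = 3.25%/12 = 0.0027083; payment = 54,000 × 0.0027083 / (1 − (1+0.0027083)^−84) = £719.62.
Total interest on Loan B = 84 × £719.62 − £54,000 = £6,448.08.
Loan A is lower by £3,269.28.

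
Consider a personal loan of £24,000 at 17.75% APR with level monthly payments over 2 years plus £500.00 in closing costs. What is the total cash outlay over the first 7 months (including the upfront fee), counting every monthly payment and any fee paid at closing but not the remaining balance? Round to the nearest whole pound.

£8,867

Monthly rate = 17.75%/12 = 0.0147917; payment = 24,000 × 0.0147917 / (1 − (1+0.0147917)^−24) = £1,195.28.
Total outlay = 7 × £1,195.28 + £500.00 = £8,866.96.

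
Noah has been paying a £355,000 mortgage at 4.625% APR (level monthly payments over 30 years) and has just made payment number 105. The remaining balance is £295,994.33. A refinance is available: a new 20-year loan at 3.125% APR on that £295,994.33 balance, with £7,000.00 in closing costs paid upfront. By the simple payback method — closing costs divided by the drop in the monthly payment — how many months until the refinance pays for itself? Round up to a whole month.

Current payment = 355,000 × 4.625%/12 / (1 − (1+0.0038542)^−360) = £1,825.20.
Refinanced payment = 295,994.33 × 0.0026042 / (1 − (1+0.0026042)^−240) = £1,660.16.
Monthly savings = £1,825.20 − £1,660.16 = £165.04.
Break-even = £7,000.00 / £165.04 = 42.41 → 43 months.

43 months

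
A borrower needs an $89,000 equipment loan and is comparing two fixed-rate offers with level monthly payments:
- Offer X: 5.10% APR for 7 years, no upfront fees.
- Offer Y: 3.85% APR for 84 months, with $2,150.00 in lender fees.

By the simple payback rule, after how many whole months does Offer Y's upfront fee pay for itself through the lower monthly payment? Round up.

42 months

Offer X: monthly rate = 5.1%/12 = 0.0042500; payment = 89,000 × 0.0042500 / (1 − (1+0.0042500)^−84) = $1,262.10.
Offer Y: monthly rate = 3.85%/12 = 0.0032083; payment = 89,000 × 0.0032083 / (1 − (1+0.0032083)^−84) = $1,210.39.
Monthly savings = $1,262.10 − $1,210.39 = $51.71.
Break-even = $2,150.00 / $51.71 = 41.58 → 42 months.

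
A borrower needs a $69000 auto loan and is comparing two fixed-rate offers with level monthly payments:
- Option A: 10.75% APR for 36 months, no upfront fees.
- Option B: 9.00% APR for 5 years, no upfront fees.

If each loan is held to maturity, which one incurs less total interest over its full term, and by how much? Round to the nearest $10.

Option A: at 10.75% the monthly rate is 0.0089583, so the payment is 69,000 × 0.0089583 / (1 − 1.0089583^−36) = $2,250.81.
Total interest on Option A = 36 × $2,250.81 − $69,000 = $12,029.16.
Option B: monthly rate = 9%/12 = 0.0075000; payment = 69,000 × 0.0075000 / (1 − (1+0.0075000)^−60) = $1,432.33.
Total interest on Option B = 60 × $1,432.33 − $69,000 = $16,939.80.
Option A is lower by $4,910.64.

Option A by $4,910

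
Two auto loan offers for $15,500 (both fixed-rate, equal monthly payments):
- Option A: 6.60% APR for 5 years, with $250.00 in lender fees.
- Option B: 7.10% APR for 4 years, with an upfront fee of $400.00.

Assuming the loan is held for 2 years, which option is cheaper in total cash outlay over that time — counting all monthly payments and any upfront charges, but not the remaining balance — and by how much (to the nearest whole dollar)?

Option A: at 6.60% the monthly rate is 0.0055000, so the payment is 15,500 × 0.0055000 / (1 − 1.0055000^−60) = $304.00.
Option B: at 7.10% the monthly rate is 0.0059167, so the payment is 15,500 × 0.0059167 / (1 − 1.0059167^−48) = $371.89.
Over 24 months: Option A costs 24 × $304.00 + $250.00 = $7,546.00; Option B costs 24 × $371.89 + $400.00 = $9,325.36.
Option A is cheaper by $9,325.36 − $7,546.00 = $1,779.36.

Option A by $1,779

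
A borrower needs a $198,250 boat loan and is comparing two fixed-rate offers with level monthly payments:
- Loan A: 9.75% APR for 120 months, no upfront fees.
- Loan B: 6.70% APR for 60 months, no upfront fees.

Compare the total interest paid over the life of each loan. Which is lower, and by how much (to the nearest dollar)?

Loan A: at 9.75% the monthly rate is 0.0081250, so the payment is 198,250 × 0.0081250 / (1 − 1.0081250^−120) = $2,592.52.
Total interest on Loan A = 120 × $2,592.52 − $198,250 = $112,852.40.
Loan B: at 6.70% the monthly rate is 0.0055833, so the payment is 198,250 × 0.0055833 / (1 − 1.0055833^−60) = $3,897.59.
Total interest on Loan B = 60 × $3,897.59 − $198,250 = $35,605.40.
Loan B is lower by $77,247.00.

Loan B by $77,247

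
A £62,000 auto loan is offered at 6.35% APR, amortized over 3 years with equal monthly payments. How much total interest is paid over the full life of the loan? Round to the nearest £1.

Monthly rate = 6.35%/12 = 0.0052917; payment = 62,000 × 0.0052917 / (1 − (1+0.0052917)^−36) = £1,896.01.
Total paid = 36 × £1,896.01 = £68,256.36; interest = £68,256.36 − £62,000 = £6,256.36.

£6,256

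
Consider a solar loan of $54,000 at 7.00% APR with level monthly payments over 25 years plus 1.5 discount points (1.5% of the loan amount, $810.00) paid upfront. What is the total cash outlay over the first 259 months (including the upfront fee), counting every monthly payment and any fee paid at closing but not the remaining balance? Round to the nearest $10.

Monthly rate = 7%/12 = 0.0058333; payment = 54,000 × 0.0058333 / (1 − (1+0.0058333)^−300) = $381.66.
Total outlay = 259 × $381.66 + $810.00 = $99,659.94.

$99,660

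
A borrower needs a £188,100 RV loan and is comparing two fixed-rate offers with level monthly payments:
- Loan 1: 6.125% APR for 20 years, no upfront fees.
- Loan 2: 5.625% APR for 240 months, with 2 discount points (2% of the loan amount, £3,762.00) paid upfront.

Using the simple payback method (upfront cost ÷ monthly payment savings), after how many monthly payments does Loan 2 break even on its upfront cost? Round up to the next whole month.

Loan 1: at 6.125% the monthly rate is 0.0051042, so the payment is 188,100 × 0.0051042 / (1 − 1.0051042^−240) = £1,361.21.
Loan 2: monthly rate = 5.625%/12 = 0.0046875; payment = 188,100 × 0.0046875 / (1 − (1+0.0046875)^−240) = £1,307.23.
Monthly savings = £1,361.21 − £1,307.23 = £53.98.
Break-even = £3,762.00 / £53.98 = 69.69 → 70 months.

70 months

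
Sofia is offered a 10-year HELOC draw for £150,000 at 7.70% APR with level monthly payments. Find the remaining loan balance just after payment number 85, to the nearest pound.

With monthly rate i = 7.7%/12 = 0.0064167, the balance after k of n payments is P · [(1+i)^n − (1+i)^k] / [(1+i)^n − 1].
(1+0.0064167)^120 = 2.15445998 and (1+0.0064167)^85 = 1.72232348, so the balance is 150,000 × (2.15445998 − 1.72232348) / (2.15445998 − 1) = £56,147.88.

£56,148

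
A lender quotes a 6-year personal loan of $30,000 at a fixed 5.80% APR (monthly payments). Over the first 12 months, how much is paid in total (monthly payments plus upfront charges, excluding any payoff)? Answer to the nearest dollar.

$5,932

At 5.80% the monthly rate is 0.0048333, so the payment is 30,000 × 0.0048333 / (1 − 1.0048333^−72) = $494.36.
Total outlay = 12 × $494.36 = $5,932.32.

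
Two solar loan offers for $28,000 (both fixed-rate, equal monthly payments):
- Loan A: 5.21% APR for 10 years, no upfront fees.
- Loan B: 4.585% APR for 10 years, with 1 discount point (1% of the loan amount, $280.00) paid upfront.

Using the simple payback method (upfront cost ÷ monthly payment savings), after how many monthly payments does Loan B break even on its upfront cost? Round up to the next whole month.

Loan A: at 5.21% the monthly rate is 0.0043417, so the payment is 28,000 × 0.0043417 / (1 − 1.0043417^−120) = $299.87.
Loan B: at 4.585% the monthly rate is 0.0038208, so the payment is 28,000 × 0.0038208 / (1 − 1.0038208^−120) = $291.34.
Monthly savings = $299.87 − $291.34 = $8.53.
Break-even = $280.00 / $8.53 = 32.83 → 33 months.

33 months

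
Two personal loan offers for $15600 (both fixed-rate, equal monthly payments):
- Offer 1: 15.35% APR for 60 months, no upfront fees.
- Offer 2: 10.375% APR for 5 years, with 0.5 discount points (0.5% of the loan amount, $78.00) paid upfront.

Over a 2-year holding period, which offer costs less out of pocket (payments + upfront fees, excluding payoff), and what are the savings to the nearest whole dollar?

Offer 1: at 15.35% the monthly rate is 0.0127917, so the payment is 15,600 × 0.0127917 / (1 − 1.0127917^−60) = $374.00.
Offer 2: monthly rate = 10.375%/12 = 0.0086458; payment = 15,600 × 0.0086458 / (1 − (1+0.0086458)^−60) = $334.34.
Over 24 months: Offer 1 costs 24 × $374.00 = $8,976.00; Offer 2 costs 24 × $334.34 + $78.00 = $8,102.16.
Offer 2 is cheaper by $8,976.00 − $8,102.16 = $873.84.

Offer 2 by $874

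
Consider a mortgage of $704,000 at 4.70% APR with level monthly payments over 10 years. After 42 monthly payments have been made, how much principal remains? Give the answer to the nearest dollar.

$494,133

With monthly rate i = 4.7%/12 = 0.0039167, the balance after k of n payments is P · [(1+i)^n − (1+i)^k] / [(1+i)^n − 1].
(1+0.0039167)^120 = 1.59852604 and (1+0.0039167)^42 = 1.17842487, so the balance is 704,000 × (1.59852604 − 1.17842487) / (1.59852604 − 1) = $494,132.59.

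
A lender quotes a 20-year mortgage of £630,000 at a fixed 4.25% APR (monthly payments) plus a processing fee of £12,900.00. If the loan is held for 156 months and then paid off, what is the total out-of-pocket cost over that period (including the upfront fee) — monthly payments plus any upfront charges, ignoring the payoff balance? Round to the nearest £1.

Monthly rate = 4.25%/12 = 0.0035417; payment = 630,000 × 0.0035417 / (1 − (1+0.0035417)^−240) = £3,901.18.
Total outlay = 156 × £3,901.18 + £12,900.00 = £621,484.08.

£621,484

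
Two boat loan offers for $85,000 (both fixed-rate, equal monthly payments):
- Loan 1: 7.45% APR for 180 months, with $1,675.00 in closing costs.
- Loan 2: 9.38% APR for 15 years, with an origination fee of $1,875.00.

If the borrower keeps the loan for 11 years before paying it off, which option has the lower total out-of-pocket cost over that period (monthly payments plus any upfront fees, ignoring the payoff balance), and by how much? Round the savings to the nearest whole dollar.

Loan 1: at 7.45% the monthly rate is 0.0062083, so the payment is 85,000 × 0.0062083 / (1 − 1.0062083^−180) = $785.55.
Loan 2: monthly rate = 9.38%/12 = 0.0078167; payment = 85,000 × 0.0078167 / (1 − (1+0.0078167)^−180) = $881.45.
Over 132 months: Loan 1 costs 132 × $785.55 + $1,675.00 = $105,367.60; Loan 2 costs 132 × $881.45 + $1,875.00 = $118,226.40.
Loan 1 is cheaper by $118,226.40 − $105,367.60 = $12,858.80.

Loan 1 by $12,859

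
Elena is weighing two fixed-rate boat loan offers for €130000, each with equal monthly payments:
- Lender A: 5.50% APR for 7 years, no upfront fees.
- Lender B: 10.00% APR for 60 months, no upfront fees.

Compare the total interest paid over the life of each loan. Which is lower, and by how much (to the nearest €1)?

Lender A: at 5.50% the monthly rate is 0.0045833, so the payment is 130,000 × 0.0045833 / (1 − 1.0045833^−84) = €1,868.11.
Total interest on Lender A = 84 × €1,868.11 − €130,000 = €26,921.24.
Lender B: at 10.00% the monthly rate is 0.0083333, so the payment is 130,000 × 0.0083333 / (1 − 1.0083333^−60) = €2,762.12.
Total interest on Lender B = 60 × €2,762.12 − €130,000 = €35,727.20.
Lender A is lower by €8,805.96.

Lender A by €8,806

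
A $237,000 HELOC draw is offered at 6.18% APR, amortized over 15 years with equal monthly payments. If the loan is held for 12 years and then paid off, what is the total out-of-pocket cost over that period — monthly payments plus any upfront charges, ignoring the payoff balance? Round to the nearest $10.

At 6.18% the monthly rate is 0.0051500, so the payment is 237,000 × 0.0051500 / (1 − 1.0051500^−180) = $2,023.06.
Total outlay = 144 × $2,023.06 = $291,320.64.

$291,320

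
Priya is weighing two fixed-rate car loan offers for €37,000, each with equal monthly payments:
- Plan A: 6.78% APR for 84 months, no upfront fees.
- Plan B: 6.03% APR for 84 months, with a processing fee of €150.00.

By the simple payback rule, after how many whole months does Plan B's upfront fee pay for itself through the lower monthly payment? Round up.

Plan A: monthly rate = 6.78%/12 = 0.0056500; payment = 37,000 × 0.0056500 / (1 − (1+0.0056500)^−84) = €554.46.
Plan B: monthly rate = 6.03%/12 = 0.0050250; payment = 37,000 × 0.0050250 / (1 − (1+0.0050250)^−84) = €541.05.
Monthly savings = €554.46 − €541.05 = €13.41.
Break-even = €150.00 / €13.41 = 11.19 → 12 months.

12 months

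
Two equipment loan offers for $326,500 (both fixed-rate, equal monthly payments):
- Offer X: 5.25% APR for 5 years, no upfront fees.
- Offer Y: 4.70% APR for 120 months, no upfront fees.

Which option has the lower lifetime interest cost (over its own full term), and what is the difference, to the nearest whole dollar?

Offer X by $37,908

Offer X: monthly rate = 5.25%/12 = 0.0043750; payment = 326,500 × 0.0043750 / (1 − (1+0.0043750)^−60) = $6,198.92.
Total interest on Offer X = 60 × $6,198.92 − $326,500 = $45,435.20.
Offer Y: at 4.70% the monthly rate is 0.0039167, so the payment is 326,500 × 0.0039167 / (1 − 1.0039167^−120) = $3,415.36.
Total interest on Offer Y = 120 × $3,415.36 − $326,500 = $83,343.20.
Offer X is lower by $37,908.00.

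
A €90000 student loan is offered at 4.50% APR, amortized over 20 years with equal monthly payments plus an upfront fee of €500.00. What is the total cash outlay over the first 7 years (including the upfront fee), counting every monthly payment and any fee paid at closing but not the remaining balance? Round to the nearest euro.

Monthly rate = 4.5%/12 = 0.0037500; payment = 90,000 × 0.0037500 / (1 − (1+0.0037500)^−240) = €569.38.
Total outlay = 84 × €569.38 + €500.00 = €48,327.92.

€48,328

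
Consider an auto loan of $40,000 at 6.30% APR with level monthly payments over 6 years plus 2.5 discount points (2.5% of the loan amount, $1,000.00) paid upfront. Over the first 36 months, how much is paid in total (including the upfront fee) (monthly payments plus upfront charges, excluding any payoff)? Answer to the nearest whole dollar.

At 6.30% the monthly rate is 0.0052500, so the payment is 40,000 × 0.0052500 / (1 − 1.0052500^−72) = $668.59.
Total outlay = 36 × $668.59 + $1,000.00 = $25,069.24.

$25,069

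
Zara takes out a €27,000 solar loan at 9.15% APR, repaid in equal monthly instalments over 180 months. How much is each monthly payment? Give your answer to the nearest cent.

Monthly rate = 9.15%/12 = 0.0076250; payment = 27,000 × 0.0076250 / (1 − (1+0.0076250)^−180) = €276.27.

€276.27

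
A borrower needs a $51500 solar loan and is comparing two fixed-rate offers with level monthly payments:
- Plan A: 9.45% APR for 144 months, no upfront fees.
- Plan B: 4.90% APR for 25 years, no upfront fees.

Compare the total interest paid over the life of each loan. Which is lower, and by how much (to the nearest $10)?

Plan A by $3,130

Plan A: at 9.45% the monthly rate is 0.0078750, so the payment is 51,500 × 0.0078750 / (1 − 1.0078750^−144) = $599.21.
Total interest on Plan A = 144 × $599.21 − $51,500 = $34,786.24.
Plan B: at 4.90% the monthly rate is 0.0040833, so the payment is 51,500 × 0.0040833 / (1 − 1.0040833^−300) = $298.07.
Total interest on Plan B = 300 × $298.07 − $51,500 = $37,921.00.
Plan A is lower by $3,134.76.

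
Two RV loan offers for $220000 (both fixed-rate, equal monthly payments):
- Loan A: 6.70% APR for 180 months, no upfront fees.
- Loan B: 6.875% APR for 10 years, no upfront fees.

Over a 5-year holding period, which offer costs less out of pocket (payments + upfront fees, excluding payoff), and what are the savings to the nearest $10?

Loan A: at 6.70% the monthly rate is 0.0055833, so the payment is 220,000 × 0.0055833 / (1 − 1.0055833^−180) = $1,940.71.
Loan B: monthly rate = 6.875%/12 = 0.0057292; payment = 220,000 × 0.0057292 / (1 − (1+0.0057292)^−120) = $2,540.24.
Over 60 months: Loan A costs 60 × $1,940.71 = $116,442.60; Loan B costs 60 × $2,540.24 = $152,414.40.
Loan A is cheaper by $152,414.40 − $116,442.60 = $35,971.80.

Loan A by $35,970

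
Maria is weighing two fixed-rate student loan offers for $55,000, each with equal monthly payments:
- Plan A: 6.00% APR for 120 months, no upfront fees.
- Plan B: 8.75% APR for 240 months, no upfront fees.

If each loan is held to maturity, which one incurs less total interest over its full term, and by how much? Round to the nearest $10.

Plan A: monthly rate = 6%/12 = 0.0050000; payment = 55,000 × 0.0050000 / (1 − (1+0.0050000)^−120) = $610.61.
Total interest on Plan A = 120 × $610.61 − $55,000 = $18,273.20.
Plan B: at 8.75% the monthly rate is 0.0072917, so the payment is 55,000 × 0.0072917 / (1 − 1.0072917^−240) = $486.04.
Total interest on Plan B = 240 × $486.04 − $55,000 = $61,649.60.
Plan A is lower by $43,376.40.

Plan A by $43,380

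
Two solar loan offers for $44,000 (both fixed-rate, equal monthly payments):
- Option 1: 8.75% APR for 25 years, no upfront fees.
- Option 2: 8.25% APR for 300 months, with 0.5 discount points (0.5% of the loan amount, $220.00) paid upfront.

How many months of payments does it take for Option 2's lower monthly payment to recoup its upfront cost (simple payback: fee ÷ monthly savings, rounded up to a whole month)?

15 months

Option 1: monthly rate = 8.75%/12 = 0.0072917; payment = 44,000 × 0.0072917 / (1 − (1+0.0072917)^−300) = $361.74.
Option 2: monthly rate = 8.25%/12 = 0.0068750; payment = 44,000 × 0.0068750 / (1 − (1+0.0068750)^−300) = $346.92.
Monthly savings = $361.74 − $346.92 = $14.82.
Break-even = $220.00 / $14.82 = 14.84 → 15 months.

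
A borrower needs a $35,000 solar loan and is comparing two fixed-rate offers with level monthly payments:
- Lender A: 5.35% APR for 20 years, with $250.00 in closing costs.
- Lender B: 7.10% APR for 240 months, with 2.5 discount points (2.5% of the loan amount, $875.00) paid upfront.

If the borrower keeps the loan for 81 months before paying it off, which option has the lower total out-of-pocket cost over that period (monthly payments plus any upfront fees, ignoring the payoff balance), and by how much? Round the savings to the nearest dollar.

Lender A by $3,513

Lender A: at 5.35% the monthly rate is 0.0044583, so the payment is 35,000 × 0.0044583 / (1 − 1.0044583^−240) = $237.81.
Lender B: monthly rate = 7.1%/12 = 0.0059167; payment = 35,000 × 0.0059167 / (1 − (1+0.0059167)^−240) = $273.46.
Over 81 months: Lender A costs 81 × $237.81 + $250.00 = $19,512.61; Lender B costs 81 × $273.46 + $875.00 = $23,025.26.
Lender A is cheaper by $23,025.26 − $19,512.61 = $3,512.65.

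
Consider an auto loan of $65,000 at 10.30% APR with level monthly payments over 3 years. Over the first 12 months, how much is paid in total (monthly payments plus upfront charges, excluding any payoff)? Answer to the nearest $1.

$25,278

At 10.30% the monthly rate is 0.0085833, so the payment is 65,000 × 0.0085833 / (1 − 1.0085833^−36) = $2,106.53.
Total outlay = 12 × $2,106.53 = $25,278.36.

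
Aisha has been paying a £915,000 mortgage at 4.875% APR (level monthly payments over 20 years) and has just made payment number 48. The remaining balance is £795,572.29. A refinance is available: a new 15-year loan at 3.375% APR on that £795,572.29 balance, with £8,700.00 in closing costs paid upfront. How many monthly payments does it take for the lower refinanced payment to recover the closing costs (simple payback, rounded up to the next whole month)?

Current payment = 915,000 × 4.875%/12 / (1 − (1+0.0040625)^−240) = £5,975.59.
Refinanced payment = 795,572.29 × 0.0028125 / (1 − (1+0.0028125)^−180) = £5,638.70.
Monthly savings = £5,975.59 − £5,638.70 = £336.89.
Break-even = £8,700.00 / £336.89 = 25.82 → 26 months.

26 months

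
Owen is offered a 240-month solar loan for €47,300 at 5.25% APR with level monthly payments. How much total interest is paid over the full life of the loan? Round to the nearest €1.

Monthly rate = 5.25%/12 = 0.0043750; payment = 47,300 × 0.0043750 / (1 − (1+0.0043750)^−240) = €318.73.
Total paid = 240 × €318.73 = €76,495.20; interest = €76,495.20 − €47,300 = €29,195.20.

€29,195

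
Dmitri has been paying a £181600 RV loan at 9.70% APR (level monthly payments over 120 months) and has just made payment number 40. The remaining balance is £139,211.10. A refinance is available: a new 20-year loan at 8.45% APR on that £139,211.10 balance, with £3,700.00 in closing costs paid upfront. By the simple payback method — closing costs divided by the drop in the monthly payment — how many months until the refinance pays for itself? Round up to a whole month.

Current payment = 181,600 × 9.7%/12 / (1 − (1+0.0080833)^−120) = £2,369.79.
Refinanced payment = 139,211.10 × 0.0070417 / (1 − (1+0.0070417)^−240) = £1,203.70.
Monthly savings = £2,369.79 − £1,203.70 = £1,166.09.
Break-even = £3,700.00 / £1,166.09 = 3.17 → 4 months.

4 months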